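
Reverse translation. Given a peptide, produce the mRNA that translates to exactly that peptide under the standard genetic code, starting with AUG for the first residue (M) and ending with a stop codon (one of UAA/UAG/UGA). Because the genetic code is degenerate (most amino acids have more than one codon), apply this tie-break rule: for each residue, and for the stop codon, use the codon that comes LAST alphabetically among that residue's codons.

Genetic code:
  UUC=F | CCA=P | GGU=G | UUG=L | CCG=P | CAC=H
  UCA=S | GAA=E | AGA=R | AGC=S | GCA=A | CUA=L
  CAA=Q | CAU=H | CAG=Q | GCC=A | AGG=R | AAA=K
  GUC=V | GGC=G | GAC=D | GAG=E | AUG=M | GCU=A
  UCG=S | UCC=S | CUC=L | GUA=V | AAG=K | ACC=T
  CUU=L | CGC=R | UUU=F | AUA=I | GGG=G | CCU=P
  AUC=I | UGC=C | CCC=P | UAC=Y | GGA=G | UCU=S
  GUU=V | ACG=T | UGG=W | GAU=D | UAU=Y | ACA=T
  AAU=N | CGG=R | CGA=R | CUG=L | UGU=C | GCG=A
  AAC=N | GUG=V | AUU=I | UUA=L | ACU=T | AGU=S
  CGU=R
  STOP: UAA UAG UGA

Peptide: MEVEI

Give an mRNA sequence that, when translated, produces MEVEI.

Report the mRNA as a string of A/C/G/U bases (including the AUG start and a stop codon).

Answer: mRNA: AUGGAGGUUGAGAUUUGA

Derivation:
residue 1: M -> AUG (start codon)
residue 2: E codons sorted = GAA,GAG -> pick last = GAG
residue 3: V codons sorted = GUA,GUC,GUG,GUU -> pick last = GUU
residue 4: E codons sorted = GAA,GAG -> pick last = GAG
residue 5: I codons sorted = AUA,AUC,AUU -> pick last = AUU
terminator: stop codons sorted = UAA,UAG,UGA -> pick last = UGA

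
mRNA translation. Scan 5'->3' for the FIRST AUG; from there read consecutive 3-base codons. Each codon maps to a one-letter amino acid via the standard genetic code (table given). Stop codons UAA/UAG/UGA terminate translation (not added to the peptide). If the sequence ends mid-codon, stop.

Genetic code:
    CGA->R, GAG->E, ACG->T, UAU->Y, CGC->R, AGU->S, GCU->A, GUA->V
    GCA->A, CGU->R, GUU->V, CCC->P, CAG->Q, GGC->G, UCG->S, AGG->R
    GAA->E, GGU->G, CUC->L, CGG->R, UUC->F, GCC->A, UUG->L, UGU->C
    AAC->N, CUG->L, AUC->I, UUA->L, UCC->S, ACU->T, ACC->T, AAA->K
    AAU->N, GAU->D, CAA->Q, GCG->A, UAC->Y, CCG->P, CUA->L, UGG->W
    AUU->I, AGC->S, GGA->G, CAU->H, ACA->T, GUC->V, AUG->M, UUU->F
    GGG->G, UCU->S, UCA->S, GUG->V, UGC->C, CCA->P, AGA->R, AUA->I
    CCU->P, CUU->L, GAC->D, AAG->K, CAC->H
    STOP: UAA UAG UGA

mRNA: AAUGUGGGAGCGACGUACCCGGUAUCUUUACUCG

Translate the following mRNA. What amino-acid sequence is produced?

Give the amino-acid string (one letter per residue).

Answer: MWERRTRYLYS

Derivation:
start AUG at pos 1
pos 1: AUG -> M; peptide=M
pos 4: UGG -> W; peptide=MW
pos 7: GAG -> E; peptide=MWE
pos 10: CGA -> R; peptide=MWER
pos 13: CGU -> R; peptide=MWERR
pos 16: ACC -> T; peptide=MWERRT
pos 19: CGG -> R; peptide=MWERRTR
pos 22: UAU -> Y; peptide=MWERRTRY
pos 25: CUU -> L; peptide=MWERRTRYL
pos 28: UAC -> Y; peptide=MWERRTRYLY
pos 31: UCG -> S; peptide=MWERRTRYLYS
pos 34: only 0 nt remain (<3), stop (end of mRNA)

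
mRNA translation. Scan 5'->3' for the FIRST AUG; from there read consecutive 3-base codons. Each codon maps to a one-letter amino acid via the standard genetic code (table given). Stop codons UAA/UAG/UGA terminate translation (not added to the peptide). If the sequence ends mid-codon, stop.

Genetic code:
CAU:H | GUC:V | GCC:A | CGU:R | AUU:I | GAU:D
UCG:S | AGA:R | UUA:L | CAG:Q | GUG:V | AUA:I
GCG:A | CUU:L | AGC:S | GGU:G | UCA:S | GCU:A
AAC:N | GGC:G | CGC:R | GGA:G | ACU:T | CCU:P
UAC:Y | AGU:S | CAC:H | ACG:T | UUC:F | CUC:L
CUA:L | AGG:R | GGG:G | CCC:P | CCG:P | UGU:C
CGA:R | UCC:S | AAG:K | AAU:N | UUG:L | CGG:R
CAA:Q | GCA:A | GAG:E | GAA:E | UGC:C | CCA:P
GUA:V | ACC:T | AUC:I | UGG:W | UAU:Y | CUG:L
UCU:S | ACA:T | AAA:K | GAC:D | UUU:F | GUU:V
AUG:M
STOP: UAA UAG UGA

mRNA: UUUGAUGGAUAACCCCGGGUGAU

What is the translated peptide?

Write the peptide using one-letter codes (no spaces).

Answer: MDNPG

Derivation:
start AUG at pos 4
pos 4: AUG -> M; peptide=M
pos 7: GAU -> D; peptide=MD
pos 10: AAC -> N; peptide=MDN
pos 13: CCC -> P; peptide=MDNP
pos 16: GGG -> G; peptide=MDNPG
pos 19: UGA -> STOP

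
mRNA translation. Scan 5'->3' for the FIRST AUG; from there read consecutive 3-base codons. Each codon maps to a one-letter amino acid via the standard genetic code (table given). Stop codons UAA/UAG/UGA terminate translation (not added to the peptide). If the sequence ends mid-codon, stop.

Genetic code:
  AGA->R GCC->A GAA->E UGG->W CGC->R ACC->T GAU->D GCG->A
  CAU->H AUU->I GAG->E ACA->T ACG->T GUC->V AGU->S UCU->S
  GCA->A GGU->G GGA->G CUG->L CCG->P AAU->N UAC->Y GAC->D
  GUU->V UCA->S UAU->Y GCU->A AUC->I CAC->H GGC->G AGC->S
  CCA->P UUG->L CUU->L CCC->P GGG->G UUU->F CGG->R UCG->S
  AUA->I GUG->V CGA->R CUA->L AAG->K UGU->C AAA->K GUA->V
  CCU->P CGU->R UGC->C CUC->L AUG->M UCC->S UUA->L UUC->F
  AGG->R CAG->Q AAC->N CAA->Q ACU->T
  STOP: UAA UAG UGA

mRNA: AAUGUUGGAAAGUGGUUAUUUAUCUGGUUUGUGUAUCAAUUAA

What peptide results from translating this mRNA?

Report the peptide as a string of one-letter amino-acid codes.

Answer: MLESGYLSGLCIN

Derivation:
start AUG at pos 1
pos 1: AUG -> M; peptide=M
pos 4: UUG -> L; peptide=ML
pos 7: GAA -> E; peptide=MLE
pos 10: AGU -> S; peptide=MLES
pos 13: GGU -> G; peptide=MLESG
pos 16: UAU -> Y; peptide=MLESGY
pos 19: UUA -> L; peptide=MLESGYL
pos 22: UCU -> S; peptide=MLESGYLS
pos 25: GGU -> G; peptide=MLESGYLSG
pos 28: UUG -> L; peptide=MLESGYLSGL
pos 31: UGU -> C; peptide=MLESGYLSGLC
pos 34: AUC -> I; peptide=MLESGYLSGLCI
pos 37: AAU -> N; peptide=MLESGYLSGLCIN
pos 40: UAA -> STOP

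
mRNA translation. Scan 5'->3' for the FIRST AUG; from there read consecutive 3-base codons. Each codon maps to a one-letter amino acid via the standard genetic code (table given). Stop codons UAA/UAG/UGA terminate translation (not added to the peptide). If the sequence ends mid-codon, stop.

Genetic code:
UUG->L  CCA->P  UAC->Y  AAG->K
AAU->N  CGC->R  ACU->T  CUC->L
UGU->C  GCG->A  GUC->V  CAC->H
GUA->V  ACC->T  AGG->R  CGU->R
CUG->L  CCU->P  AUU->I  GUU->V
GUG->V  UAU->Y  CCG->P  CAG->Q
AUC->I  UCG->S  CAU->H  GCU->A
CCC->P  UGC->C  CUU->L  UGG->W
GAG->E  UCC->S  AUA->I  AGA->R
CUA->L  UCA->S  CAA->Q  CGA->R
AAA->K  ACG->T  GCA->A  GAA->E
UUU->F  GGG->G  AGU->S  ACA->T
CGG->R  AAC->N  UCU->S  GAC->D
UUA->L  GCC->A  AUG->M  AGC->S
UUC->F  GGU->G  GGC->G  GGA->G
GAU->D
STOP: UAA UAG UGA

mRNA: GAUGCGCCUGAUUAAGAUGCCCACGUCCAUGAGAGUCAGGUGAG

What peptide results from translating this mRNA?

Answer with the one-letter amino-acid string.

Answer: MRLIKMPTSMRVR

Derivation:
start AUG at pos 1
pos 1: AUG -> M; peptide=M
pos 4: CGC -> R; peptide=MR
pos 7: CUG -> L; peptide=MRL
pos 10: AUU -> I; peptide=MRLI
pos 13: AAG -> K; peptide=MRLIK
pos 16: AUG -> M; peptide=MRLIKM
pos 19: CCC -> P; peptide=MRLIKMP
pos 22: ACG -> T; peptide=MRLIKMPT
pos 25: UCC -> S; peptide=MRLIKMPTS
pos 28: AUG -> M; peptide=MRLIKMPTSM
pos 31: AGA -> R; peptide=MRLIKMPTSMR
pos 34: GUC -> V; peptide=MRLIKMPTSMRV
pos 37: AGG -> R; peptide=MRLIKMPTSMRVR
pos 40: UGA -> STOP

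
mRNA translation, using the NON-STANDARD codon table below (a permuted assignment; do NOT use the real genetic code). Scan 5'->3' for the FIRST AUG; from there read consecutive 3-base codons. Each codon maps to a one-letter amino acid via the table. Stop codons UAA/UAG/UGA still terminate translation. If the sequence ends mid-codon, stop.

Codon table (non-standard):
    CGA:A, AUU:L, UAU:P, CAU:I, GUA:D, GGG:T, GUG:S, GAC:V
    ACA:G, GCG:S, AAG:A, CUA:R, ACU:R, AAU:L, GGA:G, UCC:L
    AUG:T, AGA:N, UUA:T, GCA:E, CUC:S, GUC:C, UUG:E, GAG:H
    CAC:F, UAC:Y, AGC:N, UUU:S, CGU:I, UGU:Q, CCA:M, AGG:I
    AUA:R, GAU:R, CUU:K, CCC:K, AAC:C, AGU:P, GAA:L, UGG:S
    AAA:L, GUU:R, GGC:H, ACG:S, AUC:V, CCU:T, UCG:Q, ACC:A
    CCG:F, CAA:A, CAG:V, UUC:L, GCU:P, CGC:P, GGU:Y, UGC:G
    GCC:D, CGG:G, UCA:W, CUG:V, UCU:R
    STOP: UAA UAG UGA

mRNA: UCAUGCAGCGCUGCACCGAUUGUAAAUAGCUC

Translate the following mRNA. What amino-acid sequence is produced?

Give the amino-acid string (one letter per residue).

start AUG at pos 2
pos 2: AUG -> T; peptide=T
pos 5: CAG -> V; peptide=TV
pos 8: CGC -> P; peptide=TVP
pos 11: UGC -> G; peptide=TVPG
pos 14: ACC -> A; peptide=TVPGA
pos 17: GAU -> R; peptide=TVPGAR
pos 20: UGU -> Q; peptide=TVPGARQ
pos 23: AAA -> L; peptide=TVPGARQL
pos 26: UAG -> STOP

Answer: TVPGARQL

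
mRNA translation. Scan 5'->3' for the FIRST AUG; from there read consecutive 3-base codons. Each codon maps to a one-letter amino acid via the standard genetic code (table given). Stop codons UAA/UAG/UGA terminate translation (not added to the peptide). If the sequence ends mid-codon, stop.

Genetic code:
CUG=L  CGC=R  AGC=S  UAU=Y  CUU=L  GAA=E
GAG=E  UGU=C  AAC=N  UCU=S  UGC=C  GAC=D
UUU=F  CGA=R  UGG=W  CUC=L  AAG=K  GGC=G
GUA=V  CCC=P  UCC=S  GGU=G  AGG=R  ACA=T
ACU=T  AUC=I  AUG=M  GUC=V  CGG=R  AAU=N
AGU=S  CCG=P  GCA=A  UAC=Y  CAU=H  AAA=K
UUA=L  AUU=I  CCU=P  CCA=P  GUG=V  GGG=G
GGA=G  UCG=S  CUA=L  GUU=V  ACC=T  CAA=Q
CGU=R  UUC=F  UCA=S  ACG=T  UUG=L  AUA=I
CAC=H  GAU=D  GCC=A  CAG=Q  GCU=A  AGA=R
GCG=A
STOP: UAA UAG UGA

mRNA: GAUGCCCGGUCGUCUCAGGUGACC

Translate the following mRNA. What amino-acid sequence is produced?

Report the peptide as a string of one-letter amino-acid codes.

Answer: MPGRLR

Derivation:
start AUG at pos 1
pos 1: AUG -> M; peptide=M
pos 4: CCC -> P; peptide=MP
pos 7: GGU -> G; peptide=MPG
pos 10: CGU -> R; peptide=MPGR
pos 13: CUC -> L; peptide=MPGRL
pos 16: AGG -> R; peptide=MPGRLR
pos 19: UGA -> STOP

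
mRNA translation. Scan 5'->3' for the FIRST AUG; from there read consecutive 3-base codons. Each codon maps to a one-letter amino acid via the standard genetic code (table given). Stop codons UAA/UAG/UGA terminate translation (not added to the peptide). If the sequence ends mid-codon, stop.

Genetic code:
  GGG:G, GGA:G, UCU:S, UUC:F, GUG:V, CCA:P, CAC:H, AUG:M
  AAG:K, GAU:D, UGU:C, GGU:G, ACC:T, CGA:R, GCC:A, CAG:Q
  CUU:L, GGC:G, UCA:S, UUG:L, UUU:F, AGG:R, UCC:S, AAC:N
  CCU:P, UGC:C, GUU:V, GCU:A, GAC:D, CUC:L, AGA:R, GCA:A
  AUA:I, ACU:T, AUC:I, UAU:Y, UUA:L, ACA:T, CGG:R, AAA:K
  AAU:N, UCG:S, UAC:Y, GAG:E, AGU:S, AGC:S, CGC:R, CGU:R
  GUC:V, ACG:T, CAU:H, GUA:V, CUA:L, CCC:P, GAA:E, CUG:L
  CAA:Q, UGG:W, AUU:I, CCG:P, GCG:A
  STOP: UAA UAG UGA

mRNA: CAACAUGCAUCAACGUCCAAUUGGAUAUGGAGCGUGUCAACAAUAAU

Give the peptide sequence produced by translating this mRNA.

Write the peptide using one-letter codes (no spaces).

Answer: MHQRPIGYGACQQ

Derivation:
start AUG at pos 4
pos 4: AUG -> M; peptide=M
pos 7: CAU -> H; peptide=MH
pos 10: CAA -> Q; peptide=MHQ
pos 13: CGU -> R; peptide=MHQR
pos 16: CCA -> P; peptide=MHQRP
pos 19: AUU -> I; peptide=MHQRPI
pos 22: GGA -> G; peptide=MHQRPIG
pos 25: UAU -> Y; peptide=MHQRPIGY
pos 28: GGA -> G; peptide=MHQRPIGYG
pos 31: GCG -> A; peptide=MHQRPIGYGA
pos 34: UGU -> C; peptide=MHQRPIGYGAC
pos 37: CAA -> Q; peptide=MHQRPIGYGACQ
pos 40: CAA -> Q; peptide=MHQRPIGYGACQQ
pos 43: UAA -> STOP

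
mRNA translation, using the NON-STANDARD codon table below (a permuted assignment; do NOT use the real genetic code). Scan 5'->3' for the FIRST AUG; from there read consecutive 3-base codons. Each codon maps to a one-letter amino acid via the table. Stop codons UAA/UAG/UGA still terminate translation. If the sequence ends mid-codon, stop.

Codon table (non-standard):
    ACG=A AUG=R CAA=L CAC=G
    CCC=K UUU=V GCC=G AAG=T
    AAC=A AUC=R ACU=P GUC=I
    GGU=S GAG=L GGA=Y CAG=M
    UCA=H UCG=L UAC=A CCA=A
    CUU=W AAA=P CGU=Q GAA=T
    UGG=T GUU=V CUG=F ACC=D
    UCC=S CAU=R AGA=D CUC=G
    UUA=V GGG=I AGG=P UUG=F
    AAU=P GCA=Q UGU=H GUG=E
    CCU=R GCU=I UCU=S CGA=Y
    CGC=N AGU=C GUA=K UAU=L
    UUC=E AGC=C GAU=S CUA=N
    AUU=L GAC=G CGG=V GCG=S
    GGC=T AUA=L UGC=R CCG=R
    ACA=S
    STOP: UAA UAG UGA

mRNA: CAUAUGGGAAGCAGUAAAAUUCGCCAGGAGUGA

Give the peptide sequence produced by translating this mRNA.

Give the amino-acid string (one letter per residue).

start AUG at pos 3
pos 3: AUG -> R; peptide=R
pos 6: GGA -> Y; peptide=RY
pos 9: AGC -> C; peptide=RYC
pos 12: AGU -> C; peptide=RYCC
pos 15: AAA -> P; peptide=RYCCP
pos 18: AUU -> L; peptide=RYCCPL
pos 21: CGC -> N; peptide=RYCCPLN
pos 24: CAG -> M; peptide=RYCCPLNM
pos 27: GAG -> L; peptide=RYCCPLNML
pos 30: UGA -> STOP

Answer: RYCCPLNML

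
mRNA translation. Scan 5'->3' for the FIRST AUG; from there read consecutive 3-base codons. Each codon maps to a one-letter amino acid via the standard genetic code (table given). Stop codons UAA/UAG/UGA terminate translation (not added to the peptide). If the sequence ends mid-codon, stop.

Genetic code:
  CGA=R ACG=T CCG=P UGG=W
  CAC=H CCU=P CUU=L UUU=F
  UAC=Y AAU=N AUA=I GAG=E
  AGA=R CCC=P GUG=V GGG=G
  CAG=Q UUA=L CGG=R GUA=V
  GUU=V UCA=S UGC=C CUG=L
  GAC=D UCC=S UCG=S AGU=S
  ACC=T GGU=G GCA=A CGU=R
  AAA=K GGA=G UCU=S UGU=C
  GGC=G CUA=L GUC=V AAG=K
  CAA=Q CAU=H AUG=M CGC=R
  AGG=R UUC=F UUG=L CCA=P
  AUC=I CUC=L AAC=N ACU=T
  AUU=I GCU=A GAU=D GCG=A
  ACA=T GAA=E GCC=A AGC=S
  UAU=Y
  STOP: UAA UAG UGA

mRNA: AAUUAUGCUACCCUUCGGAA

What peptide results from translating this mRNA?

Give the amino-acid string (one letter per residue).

start AUG at pos 4
pos 4: AUG -> M; peptide=M
pos 7: CUA -> L; peptide=ML
pos 10: CCC -> P; peptide=MLP
pos 13: UUC -> F; peptide=MLPF
pos 16: GGA -> G; peptide=MLPFG
pos 19: only 1 nt remain (<3), stop (end of mRNA)

Answer: MLPFG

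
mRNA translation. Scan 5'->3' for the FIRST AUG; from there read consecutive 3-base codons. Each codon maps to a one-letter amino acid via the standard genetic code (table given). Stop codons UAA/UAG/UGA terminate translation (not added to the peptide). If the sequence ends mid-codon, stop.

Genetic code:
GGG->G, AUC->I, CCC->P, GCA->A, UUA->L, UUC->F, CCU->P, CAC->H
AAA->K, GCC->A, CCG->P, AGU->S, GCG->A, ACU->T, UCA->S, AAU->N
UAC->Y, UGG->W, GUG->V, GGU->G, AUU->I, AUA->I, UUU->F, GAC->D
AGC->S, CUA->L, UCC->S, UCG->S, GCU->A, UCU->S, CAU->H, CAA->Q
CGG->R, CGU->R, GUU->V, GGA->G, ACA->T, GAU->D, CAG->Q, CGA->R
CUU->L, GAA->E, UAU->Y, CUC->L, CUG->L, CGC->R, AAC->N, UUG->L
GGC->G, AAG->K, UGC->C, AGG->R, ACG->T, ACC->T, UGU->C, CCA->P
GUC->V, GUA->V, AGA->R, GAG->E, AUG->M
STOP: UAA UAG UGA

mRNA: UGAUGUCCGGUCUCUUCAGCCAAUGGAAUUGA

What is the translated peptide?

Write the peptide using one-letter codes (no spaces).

Answer: MSGLFSQWN

Derivation:
start AUG at pos 2
pos 2: AUG -> M; peptide=M
pos 5: UCC -> S; peptide=MS
pos 8: GGU -> G; peptide=MSG
pos 11: CUC -> L; peptide=MSGL
pos 14: UUC -> F; peptide=MSGLF
pos 17: AGC -> S; peptide=MSGLFS
pos 20: CAA -> Q; peptide=MSGLFSQ
pos 23: UGG -> W; peptide=MSGLFSQW
pos 26: AAU -> N; peptide=MSGLFSQWN
pos 29: UGA -> STOP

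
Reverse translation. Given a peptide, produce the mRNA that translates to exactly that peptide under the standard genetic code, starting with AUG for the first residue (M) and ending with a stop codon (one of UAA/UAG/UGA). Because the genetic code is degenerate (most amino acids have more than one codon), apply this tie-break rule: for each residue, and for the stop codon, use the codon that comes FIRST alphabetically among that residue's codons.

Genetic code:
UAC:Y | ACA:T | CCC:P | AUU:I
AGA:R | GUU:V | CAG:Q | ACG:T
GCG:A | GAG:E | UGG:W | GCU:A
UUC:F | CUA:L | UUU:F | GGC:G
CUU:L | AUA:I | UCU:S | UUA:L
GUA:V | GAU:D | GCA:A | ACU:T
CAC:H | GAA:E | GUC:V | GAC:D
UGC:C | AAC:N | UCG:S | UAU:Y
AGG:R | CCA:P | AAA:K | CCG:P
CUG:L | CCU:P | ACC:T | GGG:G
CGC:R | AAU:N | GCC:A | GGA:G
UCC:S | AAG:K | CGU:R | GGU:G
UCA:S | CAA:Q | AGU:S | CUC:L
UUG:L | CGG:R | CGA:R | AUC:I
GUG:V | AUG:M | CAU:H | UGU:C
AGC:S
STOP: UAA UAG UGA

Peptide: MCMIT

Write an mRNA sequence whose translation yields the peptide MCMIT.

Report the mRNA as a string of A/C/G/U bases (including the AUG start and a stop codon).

residue 1: M -> AUG (start codon)
residue 2: C codons sorted = UGC,UGU -> pick first = UGC
residue 3: M -> AUG (only codon)
residue 4: I codons sorted = AUA,AUC,AUU -> pick first = AUA
residue 5: T codons sorted = ACA,ACC,ACG,ACU -> pick first = ACA
terminator: stop codons sorted = UAA,UAG,UGA -> pick first = UAA

Answer: mRNA: AUGUGCAUGAUAACAUAA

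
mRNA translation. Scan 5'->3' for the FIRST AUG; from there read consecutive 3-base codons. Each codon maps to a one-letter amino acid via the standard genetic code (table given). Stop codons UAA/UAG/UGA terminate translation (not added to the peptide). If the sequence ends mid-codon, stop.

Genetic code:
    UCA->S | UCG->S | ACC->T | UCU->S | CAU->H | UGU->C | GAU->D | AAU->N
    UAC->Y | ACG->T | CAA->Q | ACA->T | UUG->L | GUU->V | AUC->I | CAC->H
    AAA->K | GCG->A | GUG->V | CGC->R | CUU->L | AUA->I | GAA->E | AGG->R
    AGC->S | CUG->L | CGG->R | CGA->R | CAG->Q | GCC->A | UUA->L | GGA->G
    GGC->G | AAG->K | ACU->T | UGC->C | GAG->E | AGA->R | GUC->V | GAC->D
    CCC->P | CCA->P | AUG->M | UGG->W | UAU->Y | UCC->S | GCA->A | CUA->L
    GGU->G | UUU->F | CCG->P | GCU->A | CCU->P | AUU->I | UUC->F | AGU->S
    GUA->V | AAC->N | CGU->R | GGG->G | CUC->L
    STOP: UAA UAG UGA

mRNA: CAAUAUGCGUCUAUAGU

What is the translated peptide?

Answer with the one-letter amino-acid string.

start AUG at pos 4
pos 4: AUG -> M; peptide=M
pos 7: CGU -> R; peptide=MR
pos 10: CUA -> L; peptide=MRL
pos 13: UAG -> STOP

Answer: MRL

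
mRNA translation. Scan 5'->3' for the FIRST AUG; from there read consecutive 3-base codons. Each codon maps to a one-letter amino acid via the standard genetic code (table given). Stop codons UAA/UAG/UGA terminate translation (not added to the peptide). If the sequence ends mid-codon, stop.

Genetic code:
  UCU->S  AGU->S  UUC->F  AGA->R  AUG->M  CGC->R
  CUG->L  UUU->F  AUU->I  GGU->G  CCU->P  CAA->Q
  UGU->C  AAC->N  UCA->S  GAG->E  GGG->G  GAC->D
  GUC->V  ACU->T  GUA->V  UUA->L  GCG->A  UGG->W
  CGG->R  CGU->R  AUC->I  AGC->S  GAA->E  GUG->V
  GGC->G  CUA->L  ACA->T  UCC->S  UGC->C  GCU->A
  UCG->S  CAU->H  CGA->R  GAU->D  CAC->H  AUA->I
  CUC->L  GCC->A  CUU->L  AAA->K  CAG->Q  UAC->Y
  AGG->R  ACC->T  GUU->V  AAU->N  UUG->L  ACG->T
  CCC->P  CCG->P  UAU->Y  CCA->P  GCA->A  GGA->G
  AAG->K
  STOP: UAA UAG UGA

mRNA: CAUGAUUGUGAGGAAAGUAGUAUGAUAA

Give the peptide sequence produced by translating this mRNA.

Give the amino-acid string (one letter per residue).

start AUG at pos 1
pos 1: AUG -> M; peptide=M
pos 4: AUU -> I; peptide=MI
pos 7: GUG -> V; peptide=MIV
pos 10: AGG -> R; peptide=MIVR
pos 13: AAA -> K; peptide=MIVRK
pos 16: GUA -> V; peptide=MIVRKV
pos 19: GUA -> V; peptide=MIVRKVV
pos 22: UGA -> STOP

Answer: MIVRKVV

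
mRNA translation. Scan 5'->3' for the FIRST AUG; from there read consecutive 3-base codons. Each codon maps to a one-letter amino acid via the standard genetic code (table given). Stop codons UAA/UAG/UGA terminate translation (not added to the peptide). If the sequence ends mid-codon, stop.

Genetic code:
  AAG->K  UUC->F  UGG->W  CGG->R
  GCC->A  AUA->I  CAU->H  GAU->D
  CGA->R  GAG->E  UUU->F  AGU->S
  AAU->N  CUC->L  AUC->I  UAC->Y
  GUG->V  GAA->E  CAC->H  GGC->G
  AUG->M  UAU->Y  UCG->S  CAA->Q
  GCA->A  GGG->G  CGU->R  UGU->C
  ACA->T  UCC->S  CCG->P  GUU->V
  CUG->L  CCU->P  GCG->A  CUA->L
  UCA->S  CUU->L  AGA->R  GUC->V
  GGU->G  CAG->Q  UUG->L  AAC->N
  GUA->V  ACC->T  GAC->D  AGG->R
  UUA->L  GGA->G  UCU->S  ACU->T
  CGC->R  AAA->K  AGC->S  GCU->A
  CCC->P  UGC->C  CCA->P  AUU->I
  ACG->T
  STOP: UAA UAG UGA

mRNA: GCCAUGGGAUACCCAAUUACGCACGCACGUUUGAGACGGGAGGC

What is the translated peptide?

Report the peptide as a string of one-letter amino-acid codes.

start AUG at pos 3
pos 3: AUG -> M; peptide=M
pos 6: GGA -> G; peptide=MG
pos 9: UAC -> Y; peptide=MGY
pos 12: CCA -> P; peptide=MGYP
pos 15: AUU -> I; peptide=MGYPI
pos 18: ACG -> T; peptide=MGYPIT
pos 21: CAC -> H; peptide=MGYPITH
pos 24: GCA -> A; peptide=MGYPITHA
pos 27: CGU -> R; peptide=MGYPITHAR
pos 30: UUG -> L; peptide=MGYPITHARL
pos 33: AGA -> R; peptide=MGYPITHARLR
pos 36: CGG -> R; peptide=MGYPITHARLRR
pos 39: GAG -> E; peptide=MGYPITHARLRRE
pos 42: only 2 nt remain (<3), stop (end of mRNA)

Answer: MGYPITHARLRRE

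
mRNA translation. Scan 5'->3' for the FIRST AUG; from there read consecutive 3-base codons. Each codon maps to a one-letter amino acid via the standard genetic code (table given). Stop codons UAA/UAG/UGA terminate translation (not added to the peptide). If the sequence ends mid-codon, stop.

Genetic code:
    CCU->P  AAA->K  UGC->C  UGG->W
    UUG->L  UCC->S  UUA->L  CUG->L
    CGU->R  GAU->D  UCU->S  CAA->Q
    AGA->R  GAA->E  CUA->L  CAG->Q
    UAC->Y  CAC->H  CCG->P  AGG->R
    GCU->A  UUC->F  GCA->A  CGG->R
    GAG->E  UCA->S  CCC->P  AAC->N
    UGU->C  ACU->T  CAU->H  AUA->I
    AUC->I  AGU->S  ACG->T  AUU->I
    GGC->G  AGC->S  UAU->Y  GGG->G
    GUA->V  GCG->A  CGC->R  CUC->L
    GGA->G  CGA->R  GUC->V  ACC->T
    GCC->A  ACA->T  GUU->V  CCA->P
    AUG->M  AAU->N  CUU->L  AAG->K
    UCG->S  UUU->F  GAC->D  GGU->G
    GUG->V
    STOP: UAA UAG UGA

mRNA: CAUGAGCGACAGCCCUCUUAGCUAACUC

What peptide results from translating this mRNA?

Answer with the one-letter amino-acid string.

start AUG at pos 1
pos 1: AUG -> M; peptide=M
pos 4: AGC -> S; peptide=MS
pos 7: GAC -> D; peptide=MSD
pos 10: AGC -> S; peptide=MSDS
pos 13: CCU -> P; peptide=MSDSP
pos 16: CUU -> L; peptide=MSDSPL
pos 19: AGC -> S; peptide=MSDSPLS
pos 22: UAA -> STOP

Answer: MSDSPLS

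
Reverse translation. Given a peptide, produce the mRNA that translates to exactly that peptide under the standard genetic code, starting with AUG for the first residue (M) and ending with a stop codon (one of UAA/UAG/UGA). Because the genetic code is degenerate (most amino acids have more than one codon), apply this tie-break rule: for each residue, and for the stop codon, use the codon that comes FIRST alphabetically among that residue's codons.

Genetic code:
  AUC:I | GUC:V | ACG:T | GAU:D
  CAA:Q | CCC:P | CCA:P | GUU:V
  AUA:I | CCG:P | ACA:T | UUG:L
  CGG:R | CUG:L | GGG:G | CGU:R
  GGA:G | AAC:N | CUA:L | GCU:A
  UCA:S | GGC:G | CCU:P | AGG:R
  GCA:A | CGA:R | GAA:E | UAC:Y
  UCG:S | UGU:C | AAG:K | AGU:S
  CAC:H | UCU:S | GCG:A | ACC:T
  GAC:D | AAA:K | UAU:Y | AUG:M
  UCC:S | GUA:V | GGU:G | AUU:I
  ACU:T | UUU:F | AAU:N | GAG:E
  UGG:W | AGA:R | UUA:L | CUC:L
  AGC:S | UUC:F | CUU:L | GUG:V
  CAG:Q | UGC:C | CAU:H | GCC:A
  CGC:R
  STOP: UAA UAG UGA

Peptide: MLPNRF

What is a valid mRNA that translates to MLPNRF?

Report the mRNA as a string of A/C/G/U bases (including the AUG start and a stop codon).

Answer: mRNA: AUGCUACCAAACAGAUUCUAA

Derivation:
residue 1: M -> AUG (start codon)
residue 2: L codons sorted = CUA,CUC,CUG,CUU,UUA,UUG -> pick first = CUA
residue 3: P codons sorted = CCA,CCC,CCG,CCU -> pick first = CCA
residue 4: N codons sorted = AAC,AAU -> pick first = AAC
residue 5: R codons sorted = AGA,AGG,CGA,CGC,CGG,CGU -> pick first = AGA
residue 6: F codons sorted = UUC,UUU -> pick first = UUC
terminator: stop codons sorted = UAA,UAG,UGA -> pick first = UAA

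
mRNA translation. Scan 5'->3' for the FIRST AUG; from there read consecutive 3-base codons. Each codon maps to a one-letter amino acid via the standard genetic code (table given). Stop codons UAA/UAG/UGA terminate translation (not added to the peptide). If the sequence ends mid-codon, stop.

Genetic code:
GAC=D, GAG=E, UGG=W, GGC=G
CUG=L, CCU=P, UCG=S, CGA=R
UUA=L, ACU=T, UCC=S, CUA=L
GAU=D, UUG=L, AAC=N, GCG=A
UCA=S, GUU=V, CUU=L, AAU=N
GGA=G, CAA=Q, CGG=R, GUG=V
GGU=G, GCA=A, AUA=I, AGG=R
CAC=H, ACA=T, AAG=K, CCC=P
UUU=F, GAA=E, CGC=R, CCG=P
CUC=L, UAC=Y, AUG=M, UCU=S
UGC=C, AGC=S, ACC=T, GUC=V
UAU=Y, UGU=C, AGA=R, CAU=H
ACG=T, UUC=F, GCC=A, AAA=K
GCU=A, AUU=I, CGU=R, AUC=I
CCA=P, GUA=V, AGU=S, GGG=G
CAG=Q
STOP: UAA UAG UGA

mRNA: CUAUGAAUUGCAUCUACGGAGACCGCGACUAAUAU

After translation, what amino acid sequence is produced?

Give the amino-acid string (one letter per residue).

Answer: MNCIYGDRD

Derivation:
start AUG at pos 2
pos 2: AUG -> M; peptide=M
pos 5: AAU -> N; peptide=MN
pos 8: UGC -> C; peptide=MNC
pos 11: AUC -> I; peptide=MNCI
pos 14: UAC -> Y; peptide=MNCIY
pos 17: GGA -> G; peptide=MNCIYG
pos 20: GAC -> D; peptide=MNCIYGD
pos 23: CGC -> R; peptide=MNCIYGDR
pos 26: GAC -> D; peptide=MNCIYGDRD
pos 29: UAA -> STOP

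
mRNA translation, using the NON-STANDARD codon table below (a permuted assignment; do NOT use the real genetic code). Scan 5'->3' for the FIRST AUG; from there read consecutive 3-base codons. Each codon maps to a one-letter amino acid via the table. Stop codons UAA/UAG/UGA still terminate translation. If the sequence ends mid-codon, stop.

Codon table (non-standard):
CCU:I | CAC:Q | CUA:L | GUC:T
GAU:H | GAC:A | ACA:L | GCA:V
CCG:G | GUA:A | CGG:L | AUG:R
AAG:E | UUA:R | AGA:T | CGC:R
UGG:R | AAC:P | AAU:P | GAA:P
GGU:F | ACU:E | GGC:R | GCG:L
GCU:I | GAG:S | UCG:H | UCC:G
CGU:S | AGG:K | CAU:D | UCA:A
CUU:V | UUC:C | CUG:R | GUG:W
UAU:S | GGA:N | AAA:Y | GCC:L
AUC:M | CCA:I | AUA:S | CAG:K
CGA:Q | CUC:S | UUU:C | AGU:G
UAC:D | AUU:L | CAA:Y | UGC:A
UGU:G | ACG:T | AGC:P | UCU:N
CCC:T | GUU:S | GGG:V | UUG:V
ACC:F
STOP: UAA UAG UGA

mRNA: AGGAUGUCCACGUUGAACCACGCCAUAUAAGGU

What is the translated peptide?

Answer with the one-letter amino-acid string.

start AUG at pos 3
pos 3: AUG -> R; peptide=R
pos 6: UCC -> G; peptide=RG
pos 9: ACG -> T; peptide=RGT
pos 12: UUG -> V; peptide=RGTV
pos 15: AAC -> P; peptide=RGTVP
pos 18: CAC -> Q; peptide=RGTVPQ
pos 21: GCC -> L; peptide=RGTVPQL
pos 24: AUA -> S; peptide=RGTVPQLS
pos 27: UAA -> STOP

Answer: RGTVPQLS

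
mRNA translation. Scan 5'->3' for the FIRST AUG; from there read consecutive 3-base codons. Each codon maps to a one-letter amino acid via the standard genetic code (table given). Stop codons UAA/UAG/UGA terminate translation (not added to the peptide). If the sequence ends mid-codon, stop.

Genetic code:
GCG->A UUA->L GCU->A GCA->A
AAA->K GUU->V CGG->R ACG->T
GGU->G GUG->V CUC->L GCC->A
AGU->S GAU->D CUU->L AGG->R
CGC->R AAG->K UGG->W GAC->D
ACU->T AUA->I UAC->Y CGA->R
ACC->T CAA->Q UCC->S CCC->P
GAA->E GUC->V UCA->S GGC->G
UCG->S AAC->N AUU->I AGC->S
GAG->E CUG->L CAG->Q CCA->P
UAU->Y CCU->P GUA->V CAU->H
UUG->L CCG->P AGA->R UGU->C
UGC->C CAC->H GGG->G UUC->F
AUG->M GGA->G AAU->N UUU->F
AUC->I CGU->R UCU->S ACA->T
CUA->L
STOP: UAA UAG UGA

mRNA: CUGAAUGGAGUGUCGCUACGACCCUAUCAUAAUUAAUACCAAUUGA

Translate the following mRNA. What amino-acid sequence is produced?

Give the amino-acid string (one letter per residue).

start AUG at pos 4
pos 4: AUG -> M; peptide=M
pos 7: GAG -> E; peptide=ME
pos 10: UGU -> C; peptide=MEC
pos 13: CGC -> R; peptide=MECR
pos 16: UAC -> Y; peptide=MECRY
pos 19: GAC -> D; peptide=MECRYD
pos 22: CCU -> P; peptide=MECRYDP
pos 25: AUC -> I; peptide=MECRYDPI
pos 28: AUA -> I; peptide=MECRYDPII
pos 31: AUU -> I; peptide=MECRYDPIII
pos 34: AAU -> N; peptide=MECRYDPIIIN
pos 37: ACC -> T; peptide=MECRYDPIIINT
pos 40: AAU -> N; peptide=MECRYDPIIINTN
pos 43: UGA -> STOP

Answer: MECRYDPIIINTN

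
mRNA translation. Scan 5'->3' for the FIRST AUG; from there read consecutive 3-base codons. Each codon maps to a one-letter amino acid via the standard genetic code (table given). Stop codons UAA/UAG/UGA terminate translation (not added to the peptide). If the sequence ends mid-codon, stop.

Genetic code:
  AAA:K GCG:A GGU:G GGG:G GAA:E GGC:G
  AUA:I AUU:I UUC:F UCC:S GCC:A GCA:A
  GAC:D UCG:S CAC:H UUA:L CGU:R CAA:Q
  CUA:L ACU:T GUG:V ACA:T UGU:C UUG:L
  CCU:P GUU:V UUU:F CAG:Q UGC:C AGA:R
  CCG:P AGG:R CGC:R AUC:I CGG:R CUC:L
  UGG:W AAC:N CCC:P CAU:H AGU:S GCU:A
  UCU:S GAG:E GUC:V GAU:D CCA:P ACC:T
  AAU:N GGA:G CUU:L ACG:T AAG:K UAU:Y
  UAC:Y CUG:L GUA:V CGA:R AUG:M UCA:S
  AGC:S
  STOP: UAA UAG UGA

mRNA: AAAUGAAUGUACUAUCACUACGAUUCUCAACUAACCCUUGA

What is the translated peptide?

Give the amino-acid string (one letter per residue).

Answer: MNVLSLRFSTNP

Derivation:
start AUG at pos 2
pos 2: AUG -> M; peptide=M
pos 5: AAU -> N; peptide=MN
pos 8: GUA -> V; peptide=MNV
pos 11: CUA -> L; peptide=MNVL
pos 14: UCA -> S; peptide=MNVLS
pos 17: CUA -> L; peptide=MNVLSL
pos 20: CGA -> R; peptide=MNVLSLR
pos 23: UUC -> F; peptide=MNVLSLRF
pos 26: UCA -> S; peptide=MNVLSLRFS
pos 29: ACU -> T; peptide=MNVLSLRFST
pos 32: AAC -> N; peptide=MNVLSLRFSTN
pos 35: CCU -> P; peptide=MNVLSLRFSTNP
pos 38: UGA -> STOP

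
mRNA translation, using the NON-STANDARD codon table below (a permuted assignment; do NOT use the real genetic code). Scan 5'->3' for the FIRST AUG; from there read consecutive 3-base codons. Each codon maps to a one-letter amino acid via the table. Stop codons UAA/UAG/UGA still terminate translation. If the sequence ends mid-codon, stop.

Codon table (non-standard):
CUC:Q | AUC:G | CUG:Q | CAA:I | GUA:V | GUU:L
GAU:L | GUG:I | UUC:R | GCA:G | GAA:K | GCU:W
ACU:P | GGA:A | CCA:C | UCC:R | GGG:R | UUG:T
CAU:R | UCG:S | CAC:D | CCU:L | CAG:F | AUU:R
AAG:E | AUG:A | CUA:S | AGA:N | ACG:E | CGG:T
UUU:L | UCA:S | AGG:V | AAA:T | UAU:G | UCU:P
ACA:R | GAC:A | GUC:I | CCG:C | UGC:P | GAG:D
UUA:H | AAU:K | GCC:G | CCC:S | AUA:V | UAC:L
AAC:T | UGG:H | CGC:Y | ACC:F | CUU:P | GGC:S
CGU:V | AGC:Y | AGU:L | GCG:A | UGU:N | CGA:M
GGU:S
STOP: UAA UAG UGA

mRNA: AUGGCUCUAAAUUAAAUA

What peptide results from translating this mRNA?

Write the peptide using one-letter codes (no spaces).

start AUG at pos 0
pos 0: AUG -> A; peptide=A
pos 3: GCU -> W; peptide=AW
pos 6: CUA -> S; peptide=AWS
pos 9: AAU -> K; peptide=AWSK
pos 12: UAA -> STOP

Answer: AWSK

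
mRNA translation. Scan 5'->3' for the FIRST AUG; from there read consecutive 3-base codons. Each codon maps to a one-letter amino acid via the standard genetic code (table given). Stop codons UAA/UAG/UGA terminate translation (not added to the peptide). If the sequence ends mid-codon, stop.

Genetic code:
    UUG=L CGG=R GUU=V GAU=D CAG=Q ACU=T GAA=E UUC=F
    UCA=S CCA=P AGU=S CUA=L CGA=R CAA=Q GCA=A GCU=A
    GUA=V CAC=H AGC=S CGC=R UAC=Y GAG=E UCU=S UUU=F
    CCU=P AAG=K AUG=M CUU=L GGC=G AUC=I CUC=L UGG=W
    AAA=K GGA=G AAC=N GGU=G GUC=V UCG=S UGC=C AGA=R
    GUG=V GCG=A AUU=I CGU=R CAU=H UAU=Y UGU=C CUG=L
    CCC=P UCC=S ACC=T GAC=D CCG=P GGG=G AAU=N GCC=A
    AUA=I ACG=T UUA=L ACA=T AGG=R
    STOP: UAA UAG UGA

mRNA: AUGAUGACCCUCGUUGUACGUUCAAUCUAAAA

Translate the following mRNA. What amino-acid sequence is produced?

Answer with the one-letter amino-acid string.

start AUG at pos 0
pos 0: AUG -> M; peptide=M
pos 3: AUG -> M; peptide=MM
pos 6: ACC -> T; peptide=MMT
pos 9: CUC -> L; peptide=MMTL
pos 12: GUU -> V; peptide=MMTLV
pos 15: GUA -> V; peptide=MMTLVV
pos 18: CGU -> R; peptide=MMTLVVR
pos 21: UCA -> S; peptide=MMTLVVRS
pos 24: AUC -> I; peptide=MMTLVVRSI
pos 27: UAA -> STOP

Answer: MMTLVVRSI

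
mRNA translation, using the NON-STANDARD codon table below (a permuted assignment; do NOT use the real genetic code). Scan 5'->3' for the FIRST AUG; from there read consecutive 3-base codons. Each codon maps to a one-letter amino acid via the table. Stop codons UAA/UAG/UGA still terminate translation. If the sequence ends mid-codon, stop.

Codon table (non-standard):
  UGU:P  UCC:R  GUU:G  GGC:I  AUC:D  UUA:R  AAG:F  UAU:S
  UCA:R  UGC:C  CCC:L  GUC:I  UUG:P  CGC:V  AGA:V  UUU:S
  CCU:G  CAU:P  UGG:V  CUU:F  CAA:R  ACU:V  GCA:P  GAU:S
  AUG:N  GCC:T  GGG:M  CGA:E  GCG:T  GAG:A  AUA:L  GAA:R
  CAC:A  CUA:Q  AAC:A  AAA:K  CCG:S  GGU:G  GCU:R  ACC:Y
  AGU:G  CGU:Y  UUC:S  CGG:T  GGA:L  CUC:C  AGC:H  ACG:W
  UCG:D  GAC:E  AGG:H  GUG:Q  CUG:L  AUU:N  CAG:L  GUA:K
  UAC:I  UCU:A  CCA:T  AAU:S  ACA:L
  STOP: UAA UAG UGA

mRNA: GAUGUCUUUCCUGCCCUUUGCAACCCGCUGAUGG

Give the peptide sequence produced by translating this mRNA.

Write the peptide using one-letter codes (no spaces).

Answer: NASLLSPYV

Derivation:
start AUG at pos 1
pos 1: AUG -> N; peptide=N
pos 4: UCU -> A; peptide=NA
pos 7: UUC -> S; peptide=NAS
pos 10: CUG -> L; peptide=NASL
pos 13: CCC -> L; peptide=NASLL
pos 16: UUU -> S; peptide=NASLLS
pos 19: GCA -> P; peptide=NASLLSP
pos 22: ACC -> Y; peptide=NASLLSPY
pos 25: CGC -> V; peptide=NASLLSPYV
pos 28: UGA -> STOP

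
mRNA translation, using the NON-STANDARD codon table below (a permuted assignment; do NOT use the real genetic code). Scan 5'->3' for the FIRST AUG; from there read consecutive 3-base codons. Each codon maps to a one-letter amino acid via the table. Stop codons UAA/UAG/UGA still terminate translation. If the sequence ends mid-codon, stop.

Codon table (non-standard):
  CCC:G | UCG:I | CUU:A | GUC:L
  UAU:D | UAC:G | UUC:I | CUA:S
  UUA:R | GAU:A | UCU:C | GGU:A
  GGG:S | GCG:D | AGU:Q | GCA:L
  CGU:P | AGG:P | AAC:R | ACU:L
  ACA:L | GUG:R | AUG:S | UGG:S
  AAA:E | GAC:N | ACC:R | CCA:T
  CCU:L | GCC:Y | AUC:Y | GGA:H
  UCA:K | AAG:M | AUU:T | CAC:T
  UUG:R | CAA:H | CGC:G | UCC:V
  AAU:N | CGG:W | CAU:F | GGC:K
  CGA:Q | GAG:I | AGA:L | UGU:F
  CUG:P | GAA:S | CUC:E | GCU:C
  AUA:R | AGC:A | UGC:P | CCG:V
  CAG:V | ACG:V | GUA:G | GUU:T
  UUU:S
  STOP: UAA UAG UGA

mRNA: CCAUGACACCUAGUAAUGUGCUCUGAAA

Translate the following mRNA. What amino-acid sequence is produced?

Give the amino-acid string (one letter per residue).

Answer: SLLQNRE

Derivation:
start AUG at pos 2
pos 2: AUG -> S; peptide=S
pos 5: ACA -> L; peptide=SL
pos 8: CCU -> L; peptide=SLL
pos 11: AGU -> Q; peptide=SLLQ
pos 14: AAU -> N; peptide=SLLQN
pos 17: GUG -> R; peptide=SLLQNR
pos 20: CUC -> E; peptide=SLLQNRE
pos 23: UGA -> STOP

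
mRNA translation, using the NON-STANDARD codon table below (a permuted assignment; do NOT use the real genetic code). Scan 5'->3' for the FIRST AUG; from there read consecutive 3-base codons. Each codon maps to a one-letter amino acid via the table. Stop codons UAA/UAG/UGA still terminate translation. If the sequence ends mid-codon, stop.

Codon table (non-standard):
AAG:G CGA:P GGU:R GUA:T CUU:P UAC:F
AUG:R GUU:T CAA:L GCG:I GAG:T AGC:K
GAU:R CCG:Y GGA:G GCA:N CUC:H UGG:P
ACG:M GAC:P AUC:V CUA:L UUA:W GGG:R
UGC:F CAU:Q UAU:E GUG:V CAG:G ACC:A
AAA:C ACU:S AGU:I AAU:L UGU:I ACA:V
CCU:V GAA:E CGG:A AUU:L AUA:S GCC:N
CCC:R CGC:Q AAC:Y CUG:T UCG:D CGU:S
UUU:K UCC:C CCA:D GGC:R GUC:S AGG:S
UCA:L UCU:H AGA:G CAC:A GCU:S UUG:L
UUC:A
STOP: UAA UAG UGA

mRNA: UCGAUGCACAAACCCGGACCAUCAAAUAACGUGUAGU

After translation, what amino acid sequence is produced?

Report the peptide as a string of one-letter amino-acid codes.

Answer: RACRGDLLYV

Derivation:
start AUG at pos 3
pos 3: AUG -> R; peptide=R
pos 6: CAC -> A; peptide=RA
pos 9: AAA -> C; peptide=RAC
pos 12: CCC -> R; peptide=RACR
pos 15: GGA -> G; peptide=RACRG
pos 18: CCA -> D; peptide=RACRGD
pos 21: UCA -> L; peptide=RACRGDL
pos 24: AAU -> L; peptide=RACRGDLL
pos 27: AAC -> Y; peptide=RACRGDLLY
pos 30: GUG -> V; peptide=RACRGDLLYV
pos 33: UAG -> STOP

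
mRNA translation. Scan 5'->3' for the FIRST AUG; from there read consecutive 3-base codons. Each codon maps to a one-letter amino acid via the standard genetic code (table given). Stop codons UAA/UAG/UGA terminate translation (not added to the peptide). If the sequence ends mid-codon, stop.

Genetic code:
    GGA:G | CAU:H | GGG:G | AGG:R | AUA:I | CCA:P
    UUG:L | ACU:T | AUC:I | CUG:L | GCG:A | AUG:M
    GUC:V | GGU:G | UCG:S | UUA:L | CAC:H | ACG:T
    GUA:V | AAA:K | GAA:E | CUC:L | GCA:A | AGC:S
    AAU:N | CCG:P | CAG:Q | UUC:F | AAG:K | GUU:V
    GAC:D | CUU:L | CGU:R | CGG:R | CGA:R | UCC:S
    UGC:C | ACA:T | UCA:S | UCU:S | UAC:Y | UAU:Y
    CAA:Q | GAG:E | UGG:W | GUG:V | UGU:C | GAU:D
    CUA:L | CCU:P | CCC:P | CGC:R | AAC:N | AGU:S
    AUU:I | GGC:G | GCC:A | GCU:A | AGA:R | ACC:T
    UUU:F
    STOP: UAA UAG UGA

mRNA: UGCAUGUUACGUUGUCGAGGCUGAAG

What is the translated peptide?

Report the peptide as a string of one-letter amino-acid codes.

Answer: MLRCRG

Derivation:
start AUG at pos 3
pos 3: AUG -> M; peptide=M
pos 6: UUA -> L; peptide=ML
pos 9: CGU -> R; peptide=MLR
pos 12: UGU -> C; peptide=MLRC
pos 15: CGA -> R; peptide=MLRCR
pos 18: GGC -> G; peptide=MLRCRG
pos 21: UGA -> STOP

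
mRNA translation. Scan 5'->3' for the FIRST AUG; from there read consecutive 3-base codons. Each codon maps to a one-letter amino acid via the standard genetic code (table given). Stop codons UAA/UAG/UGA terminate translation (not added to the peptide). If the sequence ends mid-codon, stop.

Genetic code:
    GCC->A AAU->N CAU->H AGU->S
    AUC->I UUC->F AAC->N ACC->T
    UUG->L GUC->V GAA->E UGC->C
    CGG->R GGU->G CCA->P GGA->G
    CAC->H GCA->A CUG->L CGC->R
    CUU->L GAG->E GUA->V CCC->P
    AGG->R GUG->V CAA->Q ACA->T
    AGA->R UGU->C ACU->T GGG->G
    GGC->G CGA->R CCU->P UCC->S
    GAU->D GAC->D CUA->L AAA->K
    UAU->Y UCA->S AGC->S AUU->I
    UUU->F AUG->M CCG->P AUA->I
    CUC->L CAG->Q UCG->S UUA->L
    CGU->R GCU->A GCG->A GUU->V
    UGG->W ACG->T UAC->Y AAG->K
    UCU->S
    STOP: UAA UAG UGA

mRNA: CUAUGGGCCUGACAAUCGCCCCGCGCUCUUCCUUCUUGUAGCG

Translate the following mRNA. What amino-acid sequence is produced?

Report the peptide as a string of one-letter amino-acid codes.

start AUG at pos 2
pos 2: AUG -> M; peptide=M
pos 5: GGC -> G; peptide=MG
pos 8: CUG -> L; peptide=MGL
pos 11: ACA -> T; peptide=MGLT
pos 14: AUC -> I; peptide=MGLTI
pos 17: GCC -> A; peptide=MGLTIA
pos 20: CCG -> P; peptide=MGLTIAP
pos 23: CGC -> R; peptide=MGLTIAPR
pos 26: UCU -> S; peptide=MGLTIAPRS
pos 29: UCC -> S; peptide=MGLTIAPRSS
pos 32: UUC -> F; peptide=MGLTIAPRSSF
pos 35: UUG -> L; peptide=MGLTIAPRSSFL
pos 38: UAG -> STOP

Answer: MGLTIAPRSSFL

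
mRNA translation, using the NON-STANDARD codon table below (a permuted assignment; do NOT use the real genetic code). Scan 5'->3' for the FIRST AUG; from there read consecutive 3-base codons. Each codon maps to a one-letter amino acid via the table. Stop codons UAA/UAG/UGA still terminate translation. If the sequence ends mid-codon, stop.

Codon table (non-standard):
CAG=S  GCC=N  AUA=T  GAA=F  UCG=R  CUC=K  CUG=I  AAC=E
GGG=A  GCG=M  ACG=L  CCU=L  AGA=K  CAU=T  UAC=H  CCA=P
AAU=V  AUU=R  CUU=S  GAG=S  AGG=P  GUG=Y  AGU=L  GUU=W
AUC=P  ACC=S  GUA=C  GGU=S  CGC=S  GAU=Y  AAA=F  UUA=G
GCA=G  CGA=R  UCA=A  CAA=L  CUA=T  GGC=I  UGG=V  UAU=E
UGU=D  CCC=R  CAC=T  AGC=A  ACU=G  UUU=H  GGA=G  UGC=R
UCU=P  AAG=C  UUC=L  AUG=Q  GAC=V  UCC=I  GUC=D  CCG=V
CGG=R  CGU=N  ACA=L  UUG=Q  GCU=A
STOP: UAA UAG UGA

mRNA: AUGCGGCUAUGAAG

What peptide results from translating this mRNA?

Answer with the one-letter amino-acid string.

Answer: QRT

Derivation:
start AUG at pos 0
pos 0: AUG -> Q; peptide=Q
pos 3: CGG -> R; peptide=QR
pos 6: CUA -> T; peptide=QRT
pos 9: UGA -> STOP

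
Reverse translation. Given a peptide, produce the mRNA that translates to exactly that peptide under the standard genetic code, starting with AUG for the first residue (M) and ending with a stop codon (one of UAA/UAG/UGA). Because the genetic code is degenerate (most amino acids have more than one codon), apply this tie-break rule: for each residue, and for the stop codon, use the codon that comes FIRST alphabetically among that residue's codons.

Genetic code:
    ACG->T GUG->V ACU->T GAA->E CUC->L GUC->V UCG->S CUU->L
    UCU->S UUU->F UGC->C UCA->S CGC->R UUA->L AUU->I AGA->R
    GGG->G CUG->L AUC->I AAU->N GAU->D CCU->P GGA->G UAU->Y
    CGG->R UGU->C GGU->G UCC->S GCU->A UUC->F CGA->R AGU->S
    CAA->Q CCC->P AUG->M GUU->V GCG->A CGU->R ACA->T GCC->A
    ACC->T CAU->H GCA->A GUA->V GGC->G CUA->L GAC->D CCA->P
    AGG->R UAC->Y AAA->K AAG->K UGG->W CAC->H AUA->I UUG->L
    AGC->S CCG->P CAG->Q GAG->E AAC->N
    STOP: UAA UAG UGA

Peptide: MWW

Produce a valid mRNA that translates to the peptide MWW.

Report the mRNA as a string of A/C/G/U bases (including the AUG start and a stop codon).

Answer: mRNA: AUGUGGUGGUAA

Derivation:
residue 1: M -> AUG (start codon)
residue 2: W -> UGG (only codon)
residue 3: W -> UGG (only codon)
terminator: stop codons sorted = UAA,UAG,UGA -> pick first = UAA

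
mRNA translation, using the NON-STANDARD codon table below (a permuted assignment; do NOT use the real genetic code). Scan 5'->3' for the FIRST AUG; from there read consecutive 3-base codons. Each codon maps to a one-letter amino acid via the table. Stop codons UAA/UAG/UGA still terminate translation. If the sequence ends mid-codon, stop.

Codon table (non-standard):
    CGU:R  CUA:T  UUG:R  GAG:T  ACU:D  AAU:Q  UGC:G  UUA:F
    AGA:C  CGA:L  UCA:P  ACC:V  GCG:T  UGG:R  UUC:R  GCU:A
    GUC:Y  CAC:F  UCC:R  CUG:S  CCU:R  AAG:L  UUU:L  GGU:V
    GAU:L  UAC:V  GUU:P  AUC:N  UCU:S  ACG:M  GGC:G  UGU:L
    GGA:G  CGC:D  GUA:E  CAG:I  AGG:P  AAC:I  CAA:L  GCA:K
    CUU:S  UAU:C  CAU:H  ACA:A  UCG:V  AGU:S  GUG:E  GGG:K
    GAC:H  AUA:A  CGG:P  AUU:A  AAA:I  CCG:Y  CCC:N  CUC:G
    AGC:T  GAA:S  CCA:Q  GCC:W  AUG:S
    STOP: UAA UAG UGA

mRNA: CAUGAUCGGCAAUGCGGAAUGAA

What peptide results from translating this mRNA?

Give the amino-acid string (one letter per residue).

Answer: SNGQTS

Derivation:
start AUG at pos 1
pos 1: AUG -> S; peptide=S
pos 4: AUC -> N; peptide=SN
pos 7: GGC -> G; peptide=SNG
pos 10: AAU -> Q; peptide=SNGQ
pos 13: GCG -> T; peptide=SNGQT
pos 16: GAA -> S; peptide=SNGQTS
pos 19: UGA -> STOP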